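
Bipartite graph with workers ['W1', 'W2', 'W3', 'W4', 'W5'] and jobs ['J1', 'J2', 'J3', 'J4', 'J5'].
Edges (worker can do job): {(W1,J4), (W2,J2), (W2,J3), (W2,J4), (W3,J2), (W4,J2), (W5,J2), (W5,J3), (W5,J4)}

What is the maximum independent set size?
Maximum independent set = 7

By König's theorem:
- Min vertex cover = Max matching = 3
- Max independent set = Total vertices - Min vertex cover
- Max independent set = 10 - 3 = 7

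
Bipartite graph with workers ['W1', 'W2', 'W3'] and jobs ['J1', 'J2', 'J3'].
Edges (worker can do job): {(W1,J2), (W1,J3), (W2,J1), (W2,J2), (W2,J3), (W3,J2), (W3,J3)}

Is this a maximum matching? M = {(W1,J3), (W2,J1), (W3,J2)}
Yes, size 3 is maximum

Proposed matching has size 3.
Maximum matching size for this graph: 3.

This is a maximum matching.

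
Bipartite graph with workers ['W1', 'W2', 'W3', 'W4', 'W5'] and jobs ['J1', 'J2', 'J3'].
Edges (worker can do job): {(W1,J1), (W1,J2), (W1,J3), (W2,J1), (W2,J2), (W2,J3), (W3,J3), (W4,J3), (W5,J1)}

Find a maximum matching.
Matching: {(W1,J2), (W3,J3), (W5,J1)}

Maximum matching (size 3):
  W1 → J2
  W3 → J3
  W5 → J1

Each worker is assigned to at most one job, and each job to at most one worker.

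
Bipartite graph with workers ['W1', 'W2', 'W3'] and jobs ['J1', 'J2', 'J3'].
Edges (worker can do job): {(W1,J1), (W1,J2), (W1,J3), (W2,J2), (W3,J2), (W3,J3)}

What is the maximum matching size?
Maximum matching size = 3

Maximum matching: {(W1,J1), (W2,J2), (W3,J3)}
Size: 3

This assigns 3 workers to 3 distinct jobs.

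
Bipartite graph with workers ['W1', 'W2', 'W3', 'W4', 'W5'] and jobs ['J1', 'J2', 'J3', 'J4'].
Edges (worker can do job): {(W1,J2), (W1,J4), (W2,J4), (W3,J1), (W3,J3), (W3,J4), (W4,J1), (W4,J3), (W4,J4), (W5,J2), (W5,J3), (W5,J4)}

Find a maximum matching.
Matching: {(W1,J2), (W3,J1), (W4,J4), (W5,J3)}

Maximum matching (size 4):
  W1 → J2
  W3 → J1
  W4 → J4
  W5 → J3

Each worker is assigned to at most one job, and each job to at most one worker.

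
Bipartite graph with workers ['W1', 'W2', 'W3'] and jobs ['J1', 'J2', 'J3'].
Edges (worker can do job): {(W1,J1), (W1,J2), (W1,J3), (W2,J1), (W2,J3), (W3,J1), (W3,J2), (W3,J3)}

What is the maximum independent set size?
Maximum independent set = 3

By König's theorem:
- Min vertex cover = Max matching = 3
- Max independent set = Total vertices - Min vertex cover
- Max independent set = 6 - 3 = 3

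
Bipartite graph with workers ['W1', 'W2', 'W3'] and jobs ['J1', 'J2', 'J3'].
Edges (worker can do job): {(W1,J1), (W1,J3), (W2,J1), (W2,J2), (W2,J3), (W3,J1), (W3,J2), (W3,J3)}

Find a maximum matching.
Matching: {(W1,J3), (W2,J2), (W3,J1)}

Maximum matching (size 3):
  W1 → J3
  W2 → J2
  W3 → J1

Each worker is assigned to at most one job, and each job to at most one worker.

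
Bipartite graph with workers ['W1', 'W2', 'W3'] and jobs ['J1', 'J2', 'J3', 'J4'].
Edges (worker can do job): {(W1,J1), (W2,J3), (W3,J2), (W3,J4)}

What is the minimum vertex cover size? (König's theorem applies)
Minimum vertex cover size = 3

By König's theorem: in bipartite graphs,
min vertex cover = max matching = 3

Maximum matching has size 3, so minimum vertex cover also has size 3.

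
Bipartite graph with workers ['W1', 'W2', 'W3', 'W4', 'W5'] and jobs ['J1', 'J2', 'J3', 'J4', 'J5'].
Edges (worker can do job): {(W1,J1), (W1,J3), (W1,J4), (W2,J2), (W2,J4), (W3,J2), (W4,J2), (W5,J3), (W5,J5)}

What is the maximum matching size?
Maximum matching size = 4

Maximum matching: {(W1,J1), (W2,J4), (W3,J2), (W5,J3)}
Size: 4

This assigns 4 workers to 4 distinct jobs.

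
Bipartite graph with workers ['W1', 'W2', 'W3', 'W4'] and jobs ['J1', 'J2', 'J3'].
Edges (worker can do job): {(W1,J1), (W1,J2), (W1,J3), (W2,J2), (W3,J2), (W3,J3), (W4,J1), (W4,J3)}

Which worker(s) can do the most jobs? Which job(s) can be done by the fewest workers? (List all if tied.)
Most versatile: W1 (3 jobs); Least covered: J1 (2 workers)

Worker degrees (jobs they can do): W1:3, W2:1, W3:2, W4:2
Job degrees (workers who can do it): J1:2, J2:3, J3:3

Maximum worker degree is 3, achieved by: W1
Minimum job degree is 2, achieved by: J1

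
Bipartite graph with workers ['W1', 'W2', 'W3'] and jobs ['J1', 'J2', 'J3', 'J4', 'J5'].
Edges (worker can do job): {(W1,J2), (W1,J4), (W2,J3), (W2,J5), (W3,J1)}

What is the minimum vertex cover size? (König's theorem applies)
Minimum vertex cover size = 3

By König's theorem: in bipartite graphs,
min vertex cover = max matching = 3

Maximum matching has size 3, so minimum vertex cover also has size 3.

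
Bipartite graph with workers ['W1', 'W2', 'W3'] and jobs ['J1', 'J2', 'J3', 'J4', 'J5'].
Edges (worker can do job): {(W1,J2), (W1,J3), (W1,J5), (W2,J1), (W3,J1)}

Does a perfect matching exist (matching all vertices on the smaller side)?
No, maximum matching has size 2 < 3

Maximum matching has size 2, need 3 for perfect matching.
Unmatched workers: ['W2']
Unmatched jobs: ['J3', 'J2', 'J4']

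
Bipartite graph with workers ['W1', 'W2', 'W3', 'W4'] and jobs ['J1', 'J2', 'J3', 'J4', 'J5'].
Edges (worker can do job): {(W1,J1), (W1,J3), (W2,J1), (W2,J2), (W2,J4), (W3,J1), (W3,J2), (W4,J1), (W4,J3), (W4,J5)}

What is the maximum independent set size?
Maximum independent set = 5

By König's theorem:
- Min vertex cover = Max matching = 4
- Max independent set = Total vertices - Min vertex cover
- Max independent set = 9 - 4 = 5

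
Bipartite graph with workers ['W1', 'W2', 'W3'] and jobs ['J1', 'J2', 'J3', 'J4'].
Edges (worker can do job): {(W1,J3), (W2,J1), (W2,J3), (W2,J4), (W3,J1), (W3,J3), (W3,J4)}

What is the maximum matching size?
Maximum matching size = 3

Maximum matching: {(W1,J3), (W2,J4), (W3,J1)}
Size: 3

This assigns 3 workers to 3 distinct jobs.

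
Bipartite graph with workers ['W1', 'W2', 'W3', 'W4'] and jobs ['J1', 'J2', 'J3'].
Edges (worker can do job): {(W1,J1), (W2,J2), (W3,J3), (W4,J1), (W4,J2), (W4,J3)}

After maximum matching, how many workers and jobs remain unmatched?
Unmatched: 1 workers, 0 jobs

Maximum matching size: 3
Workers: 4 total, 3 matched, 1 unmatched
Jobs: 3 total, 3 matched, 0 unmatched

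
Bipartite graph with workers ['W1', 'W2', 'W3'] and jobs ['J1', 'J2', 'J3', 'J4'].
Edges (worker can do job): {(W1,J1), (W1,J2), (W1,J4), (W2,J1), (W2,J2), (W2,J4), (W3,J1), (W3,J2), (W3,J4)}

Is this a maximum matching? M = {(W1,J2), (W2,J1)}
No, size 2 is not maximum

Proposed matching has size 2.
Maximum matching size for this graph: 3.

This is NOT maximum - can be improved to size 3.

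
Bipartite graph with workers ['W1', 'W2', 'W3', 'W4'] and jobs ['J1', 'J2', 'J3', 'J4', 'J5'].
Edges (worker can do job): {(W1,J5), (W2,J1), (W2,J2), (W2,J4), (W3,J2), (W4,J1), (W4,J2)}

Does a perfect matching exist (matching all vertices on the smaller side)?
Yes, perfect matching exists (size 4)

Perfect matching: {(W1,J5), (W2,J4), (W3,J2), (W4,J1)}
All 4 vertices on the smaller side are matched.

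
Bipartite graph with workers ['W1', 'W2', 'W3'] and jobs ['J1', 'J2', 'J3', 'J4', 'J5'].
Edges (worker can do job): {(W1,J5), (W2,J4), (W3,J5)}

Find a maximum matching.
Matching: {(W2,J4), (W3,J5)}

Maximum matching (size 2):
  W2 → J4
  W3 → J5

Each worker is assigned to at most one job, and each job to at most one worker.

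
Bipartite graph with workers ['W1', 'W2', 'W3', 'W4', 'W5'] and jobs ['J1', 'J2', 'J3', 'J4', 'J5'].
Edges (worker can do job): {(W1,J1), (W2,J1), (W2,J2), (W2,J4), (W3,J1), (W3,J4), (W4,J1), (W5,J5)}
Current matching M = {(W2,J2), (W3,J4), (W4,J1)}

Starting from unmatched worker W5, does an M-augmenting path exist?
Yes: W5 → J5

An M-augmenting path alternates non-matching / matching edges, starting and ending at unmatched vertices.
Path: W5 → J5
(J5 is unmatched in M, so the path is augmenting.)
Flipping edges along this path would increase |M| from 3 to 4.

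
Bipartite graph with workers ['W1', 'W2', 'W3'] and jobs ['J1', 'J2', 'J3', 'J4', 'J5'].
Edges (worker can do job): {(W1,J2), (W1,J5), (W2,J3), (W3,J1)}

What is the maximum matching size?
Maximum matching size = 3

Maximum matching: {(W1,J5), (W2,J3), (W3,J1)}
Size: 3

This assigns 3 workers to 3 distinct jobs.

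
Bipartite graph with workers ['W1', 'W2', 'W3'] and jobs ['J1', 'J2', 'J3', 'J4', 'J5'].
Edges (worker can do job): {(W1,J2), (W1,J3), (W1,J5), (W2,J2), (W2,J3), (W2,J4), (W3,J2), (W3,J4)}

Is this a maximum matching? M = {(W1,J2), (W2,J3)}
No, size 2 is not maximum

Proposed matching has size 2.
Maximum matching size for this graph: 3.

This is NOT maximum - can be improved to size 3.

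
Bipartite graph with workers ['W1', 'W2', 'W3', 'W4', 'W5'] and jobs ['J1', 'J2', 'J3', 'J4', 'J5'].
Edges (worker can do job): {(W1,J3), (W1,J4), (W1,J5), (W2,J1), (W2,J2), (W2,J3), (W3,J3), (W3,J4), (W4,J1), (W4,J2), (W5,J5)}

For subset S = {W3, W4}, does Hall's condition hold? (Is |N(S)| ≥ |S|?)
Yes: |N(S)| = 4, |S| = 2

Subset S = {W3, W4}
Neighbors N(S) = {J1, J2, J3, J4}

|N(S)| = 4, |S| = 2
Hall's condition: |N(S)| ≥ |S| is satisfied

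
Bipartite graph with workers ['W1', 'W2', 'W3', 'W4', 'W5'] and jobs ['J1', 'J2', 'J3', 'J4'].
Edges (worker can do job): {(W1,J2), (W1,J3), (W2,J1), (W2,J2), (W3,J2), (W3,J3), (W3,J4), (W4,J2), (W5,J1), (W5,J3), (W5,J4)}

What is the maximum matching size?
Maximum matching size = 4

Maximum matching: {(W1,J3), (W2,J1), (W3,J2), (W5,J4)}
Size: 4

This assigns 4 workers to 4 distinct jobs.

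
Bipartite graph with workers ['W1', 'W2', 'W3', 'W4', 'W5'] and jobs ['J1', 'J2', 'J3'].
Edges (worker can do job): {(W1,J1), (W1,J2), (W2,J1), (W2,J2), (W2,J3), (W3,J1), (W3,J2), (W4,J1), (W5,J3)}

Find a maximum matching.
Matching: {(W3,J2), (W4,J1), (W5,J3)}

Maximum matching (size 3):
  W3 → J2
  W4 → J1
  W5 → J3

Each worker is assigned to at most one job, and each job to at most one worker.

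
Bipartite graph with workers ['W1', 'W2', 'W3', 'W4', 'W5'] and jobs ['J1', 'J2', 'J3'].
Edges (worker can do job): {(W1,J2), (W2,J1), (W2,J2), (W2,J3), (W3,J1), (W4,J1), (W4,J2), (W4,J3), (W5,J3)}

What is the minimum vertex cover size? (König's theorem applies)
Minimum vertex cover size = 3

By König's theorem: in bipartite graphs,
min vertex cover = max matching = 3

Maximum matching has size 3, so minimum vertex cover also has size 3.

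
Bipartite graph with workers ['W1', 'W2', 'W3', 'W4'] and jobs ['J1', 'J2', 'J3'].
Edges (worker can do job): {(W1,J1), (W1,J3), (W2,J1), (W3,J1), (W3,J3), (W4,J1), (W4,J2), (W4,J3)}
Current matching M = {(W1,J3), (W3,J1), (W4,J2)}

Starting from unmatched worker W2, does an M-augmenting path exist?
No augmenting path from W2

Alternating search from W2 reaches jobs: {J1, J3}.
Every reachable job is already matched in M, and following those matched edges back to workers exposes no further unvisited jobs.
No M-augmenting path from W2 exists.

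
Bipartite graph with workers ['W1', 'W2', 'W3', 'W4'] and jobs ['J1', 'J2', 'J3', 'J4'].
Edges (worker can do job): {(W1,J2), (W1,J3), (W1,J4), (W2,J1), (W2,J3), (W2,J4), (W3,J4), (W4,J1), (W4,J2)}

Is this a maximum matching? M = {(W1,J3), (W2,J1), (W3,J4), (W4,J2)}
Yes, size 4 is maximum

Proposed matching has size 4.
Maximum matching size for this graph: 4.

This is a maximum matching.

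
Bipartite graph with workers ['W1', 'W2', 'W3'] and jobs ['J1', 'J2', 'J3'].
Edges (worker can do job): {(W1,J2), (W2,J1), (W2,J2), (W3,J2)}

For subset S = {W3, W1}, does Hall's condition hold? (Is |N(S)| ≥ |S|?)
No: |N(S)| = 1, |S| = 2

Subset S = {W3, W1}
Neighbors N(S) = {J2}

|N(S)| = 1, |S| = 2
Hall's condition: |N(S)| ≥ |S| is NOT satisfied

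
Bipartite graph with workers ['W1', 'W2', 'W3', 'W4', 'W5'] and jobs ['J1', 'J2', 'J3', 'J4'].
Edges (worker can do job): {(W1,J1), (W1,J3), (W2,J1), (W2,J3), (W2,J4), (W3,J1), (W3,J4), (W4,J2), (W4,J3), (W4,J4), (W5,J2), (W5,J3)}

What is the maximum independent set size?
Maximum independent set = 5

By König's theorem:
- Min vertex cover = Max matching = 4
- Max independent set = Total vertices - Min vertex cover
- Max independent set = 9 - 4 = 5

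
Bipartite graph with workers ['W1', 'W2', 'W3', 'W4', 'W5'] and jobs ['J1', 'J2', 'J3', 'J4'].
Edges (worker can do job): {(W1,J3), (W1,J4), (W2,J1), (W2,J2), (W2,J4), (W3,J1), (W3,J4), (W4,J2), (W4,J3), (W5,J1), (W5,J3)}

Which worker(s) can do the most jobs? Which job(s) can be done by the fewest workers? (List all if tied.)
Most versatile: W2 (3 jobs); Least covered: J2 (2 workers)

Worker degrees (jobs they can do): W1:2, W2:3, W3:2, W4:2, W5:2
Job degrees (workers who can do it): J1:3, J2:2, J3:3, J4:3

Maximum worker degree is 3, achieved by: W2
Minimum job degree is 2, achieved by: J2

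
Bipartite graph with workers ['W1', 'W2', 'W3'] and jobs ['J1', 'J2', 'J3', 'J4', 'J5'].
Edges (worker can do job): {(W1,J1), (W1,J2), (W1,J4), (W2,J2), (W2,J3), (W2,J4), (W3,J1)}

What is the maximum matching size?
Maximum matching size = 3

Maximum matching: {(W1,J2), (W2,J3), (W3,J1)}
Size: 3

This assigns 3 workers to 3 distinct jobs.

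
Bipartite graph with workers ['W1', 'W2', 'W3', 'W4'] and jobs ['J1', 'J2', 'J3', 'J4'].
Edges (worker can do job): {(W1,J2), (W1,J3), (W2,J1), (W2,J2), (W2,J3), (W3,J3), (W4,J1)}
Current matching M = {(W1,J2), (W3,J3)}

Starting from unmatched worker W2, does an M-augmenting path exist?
Yes: W2 → J1

An M-augmenting path alternates non-matching / matching edges, starting and ending at unmatched vertices.
Path: W2 → J1
(J1 is unmatched in M, so the path is augmenting.)
Flipping edges along this path would increase |M| from 2 to 3.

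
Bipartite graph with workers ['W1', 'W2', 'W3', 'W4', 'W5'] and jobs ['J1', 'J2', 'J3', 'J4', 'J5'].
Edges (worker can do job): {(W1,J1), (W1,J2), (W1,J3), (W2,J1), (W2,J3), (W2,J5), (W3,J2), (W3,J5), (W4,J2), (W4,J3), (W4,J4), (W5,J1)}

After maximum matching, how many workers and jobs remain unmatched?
Unmatched: 0 workers, 0 jobs

Maximum matching size: 5
Workers: 5 total, 5 matched, 0 unmatched
Jobs: 5 total, 5 matched, 0 unmatched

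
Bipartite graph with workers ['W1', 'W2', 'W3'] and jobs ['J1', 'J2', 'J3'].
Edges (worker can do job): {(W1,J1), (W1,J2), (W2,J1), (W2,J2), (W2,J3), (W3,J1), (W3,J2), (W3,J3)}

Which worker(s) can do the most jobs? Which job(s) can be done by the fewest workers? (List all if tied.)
Most versatile: W2, W3 (3 jobs); Least covered: J3 (2 workers)

Worker degrees (jobs they can do): W1:2, W2:3, W3:3
Job degrees (workers who can do it): J1:3, J2:3, J3:2

Maximum worker degree is 3, achieved by: W2, W3
Minimum job degree is 2, achieved by: J3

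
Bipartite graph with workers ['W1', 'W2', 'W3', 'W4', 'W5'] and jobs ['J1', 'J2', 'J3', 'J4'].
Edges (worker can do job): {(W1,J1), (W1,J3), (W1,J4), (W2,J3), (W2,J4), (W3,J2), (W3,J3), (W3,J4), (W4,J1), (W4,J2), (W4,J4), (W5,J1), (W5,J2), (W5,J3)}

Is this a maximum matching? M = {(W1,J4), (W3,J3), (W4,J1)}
No, size 3 is not maximum

Proposed matching has size 3.
Maximum matching size for this graph: 4.

This is NOT maximum - can be improved to size 4.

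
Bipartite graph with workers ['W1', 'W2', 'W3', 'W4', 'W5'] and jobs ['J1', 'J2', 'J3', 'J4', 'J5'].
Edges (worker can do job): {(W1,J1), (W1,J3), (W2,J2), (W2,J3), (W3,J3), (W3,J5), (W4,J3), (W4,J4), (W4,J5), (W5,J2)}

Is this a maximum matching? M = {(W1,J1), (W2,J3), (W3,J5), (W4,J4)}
No, size 4 is not maximum

Proposed matching has size 4.
Maximum matching size for this graph: 5.

This is NOT maximum - can be improved to size 5.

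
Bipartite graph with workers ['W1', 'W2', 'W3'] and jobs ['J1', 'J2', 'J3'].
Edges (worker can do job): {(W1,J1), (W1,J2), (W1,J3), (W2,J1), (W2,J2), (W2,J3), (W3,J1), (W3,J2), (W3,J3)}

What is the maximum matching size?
Maximum matching size = 3

Maximum matching: {(W1,J2), (W2,J1), (W3,J3)}
Size: 3

This assigns 3 workers to 3 distinct jobs.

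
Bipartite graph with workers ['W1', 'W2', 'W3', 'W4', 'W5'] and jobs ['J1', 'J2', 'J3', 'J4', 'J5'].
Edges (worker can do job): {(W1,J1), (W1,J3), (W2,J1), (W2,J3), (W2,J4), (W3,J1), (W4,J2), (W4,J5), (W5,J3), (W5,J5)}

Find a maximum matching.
Matching: {(W1,J3), (W2,J4), (W3,J1), (W4,J2), (W5,J5)}

Maximum matching (size 5):
  W1 → J3
  W2 → J4
  W3 → J1
  W4 → J2
  W5 → J5

Each worker is assigned to at most one job, and each job to at most one worker.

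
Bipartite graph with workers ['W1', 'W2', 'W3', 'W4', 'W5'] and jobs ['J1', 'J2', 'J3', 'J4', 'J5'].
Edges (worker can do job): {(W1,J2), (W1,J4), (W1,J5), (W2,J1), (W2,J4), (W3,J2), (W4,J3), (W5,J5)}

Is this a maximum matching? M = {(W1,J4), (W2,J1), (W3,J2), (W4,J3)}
No, size 4 is not maximum

Proposed matching has size 4.
Maximum matching size for this graph: 5.

This is NOT maximum - can be improved to size 5.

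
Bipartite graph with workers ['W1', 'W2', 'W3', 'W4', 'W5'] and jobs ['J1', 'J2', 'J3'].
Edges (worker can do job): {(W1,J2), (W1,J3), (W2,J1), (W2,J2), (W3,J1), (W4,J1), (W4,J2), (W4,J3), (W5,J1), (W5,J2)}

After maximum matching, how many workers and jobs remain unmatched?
Unmatched: 2 workers, 0 jobs

Maximum matching size: 3
Workers: 5 total, 3 matched, 2 unmatched
Jobs: 3 total, 3 matched, 0 unmatched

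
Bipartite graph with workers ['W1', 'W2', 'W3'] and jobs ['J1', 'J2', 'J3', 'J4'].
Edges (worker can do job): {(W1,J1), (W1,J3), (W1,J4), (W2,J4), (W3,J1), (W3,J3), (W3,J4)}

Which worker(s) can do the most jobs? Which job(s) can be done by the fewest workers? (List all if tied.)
Most versatile: W1, W3 (3 jobs); Least covered: J2 (0 workers)

Worker degrees (jobs they can do): W1:3, W2:1, W3:3
Job degrees (workers who can do it): J1:2, J2:0, J3:2, J4:3

Maximum worker degree is 3, achieved by: W1, W3
Minimum job degree is 0, achieved by: J2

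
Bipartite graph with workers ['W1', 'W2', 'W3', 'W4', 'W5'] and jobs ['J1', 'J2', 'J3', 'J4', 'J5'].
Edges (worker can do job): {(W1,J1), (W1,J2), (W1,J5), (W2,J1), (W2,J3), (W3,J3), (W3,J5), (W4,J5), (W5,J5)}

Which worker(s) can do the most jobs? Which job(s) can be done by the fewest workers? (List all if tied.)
Most versatile: W1 (3 jobs); Least covered: J4 (0 workers)

Worker degrees (jobs they can do): W1:3, W2:2, W3:2, W4:1, W5:1
Job degrees (workers who can do it): J1:2, J2:1, J3:2, J4:0, J5:4

Maximum worker degree is 3, achieved by: W1
Minimum job degree is 0, achieved by: J4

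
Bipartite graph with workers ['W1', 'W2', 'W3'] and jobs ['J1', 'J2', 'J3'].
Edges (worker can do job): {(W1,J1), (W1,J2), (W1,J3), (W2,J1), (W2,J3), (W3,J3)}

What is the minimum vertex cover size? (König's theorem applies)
Minimum vertex cover size = 3

By König's theorem: in bipartite graphs,
min vertex cover = max matching = 3

Maximum matching has size 3, so minimum vertex cover also has size 3.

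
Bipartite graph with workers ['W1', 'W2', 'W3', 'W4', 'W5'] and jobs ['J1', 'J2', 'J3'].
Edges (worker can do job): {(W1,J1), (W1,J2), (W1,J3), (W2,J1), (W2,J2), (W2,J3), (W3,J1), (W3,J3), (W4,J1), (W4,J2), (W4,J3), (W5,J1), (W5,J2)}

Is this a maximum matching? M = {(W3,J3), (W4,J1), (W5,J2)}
Yes, size 3 is maximum

Proposed matching has size 3.
Maximum matching size for this graph: 3.

This is a maximum matching.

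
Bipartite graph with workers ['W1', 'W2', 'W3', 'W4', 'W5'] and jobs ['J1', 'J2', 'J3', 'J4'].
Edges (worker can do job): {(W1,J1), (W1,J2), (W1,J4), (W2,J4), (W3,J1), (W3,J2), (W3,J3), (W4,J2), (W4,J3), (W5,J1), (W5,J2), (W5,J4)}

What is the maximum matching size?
Maximum matching size = 4

Maximum matching: {(W1,J4), (W3,J3), (W4,J2), (W5,J1)}
Size: 4

This assigns 4 workers to 4 distinct jobs.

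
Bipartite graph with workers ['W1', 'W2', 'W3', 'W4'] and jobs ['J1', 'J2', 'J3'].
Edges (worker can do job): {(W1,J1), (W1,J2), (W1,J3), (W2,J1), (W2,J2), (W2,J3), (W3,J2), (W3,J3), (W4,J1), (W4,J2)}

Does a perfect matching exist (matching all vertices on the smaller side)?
Yes, perfect matching exists (size 3)

Perfect matching: {(W1,J1), (W3,J3), (W4,J2)}
All 3 vertices on the smaller side are matched.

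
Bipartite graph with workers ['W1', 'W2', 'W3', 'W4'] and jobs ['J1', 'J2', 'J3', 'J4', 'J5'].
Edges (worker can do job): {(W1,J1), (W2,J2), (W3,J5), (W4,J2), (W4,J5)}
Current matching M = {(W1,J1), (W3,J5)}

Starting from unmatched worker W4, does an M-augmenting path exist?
Yes: W4 → J2

An M-augmenting path alternates non-matching / matching edges, starting and ending at unmatched vertices.
Path: W4 → J2
(J2 is unmatched in M, so the path is augmenting.)
Flipping edges along this path would increase |M| from 2 to 3.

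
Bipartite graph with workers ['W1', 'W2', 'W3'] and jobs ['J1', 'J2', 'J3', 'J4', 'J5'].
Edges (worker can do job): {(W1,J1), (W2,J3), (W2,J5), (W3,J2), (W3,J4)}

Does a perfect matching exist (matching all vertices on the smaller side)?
Yes, perfect matching exists (size 3)

Perfect matching: {(W1,J1), (W2,J5), (W3,J4)}
All 3 vertices on the smaller side are matched.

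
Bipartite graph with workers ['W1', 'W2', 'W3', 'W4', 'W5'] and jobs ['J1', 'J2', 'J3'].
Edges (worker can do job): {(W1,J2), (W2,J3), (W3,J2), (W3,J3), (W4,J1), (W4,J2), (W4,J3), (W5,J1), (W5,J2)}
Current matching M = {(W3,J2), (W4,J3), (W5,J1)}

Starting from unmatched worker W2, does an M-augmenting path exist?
No augmenting path from W2

Alternating search from W2 reaches jobs: {J1, J2, J3}.
Every reachable job is already matched in M, and following those matched edges back to workers exposes no further unvisited jobs.
No M-augmenting path from W2 exists.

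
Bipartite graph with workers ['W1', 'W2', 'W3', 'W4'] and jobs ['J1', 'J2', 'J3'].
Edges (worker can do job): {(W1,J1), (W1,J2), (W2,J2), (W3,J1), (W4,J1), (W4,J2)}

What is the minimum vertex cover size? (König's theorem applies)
Minimum vertex cover size = 2

By König's theorem: in bipartite graphs,
min vertex cover = max matching = 2

Maximum matching has size 2, so minimum vertex cover also has size 2.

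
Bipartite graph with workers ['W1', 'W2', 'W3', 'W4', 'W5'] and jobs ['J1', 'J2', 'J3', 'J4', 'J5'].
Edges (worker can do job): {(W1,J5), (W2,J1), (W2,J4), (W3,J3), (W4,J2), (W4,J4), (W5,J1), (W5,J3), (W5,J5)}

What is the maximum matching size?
Maximum matching size = 5

Maximum matching: {(W1,J5), (W2,J4), (W3,J3), (W4,J2), (W5,J1)}
Size: 5

This assigns 5 workers to 5 distinct jobs.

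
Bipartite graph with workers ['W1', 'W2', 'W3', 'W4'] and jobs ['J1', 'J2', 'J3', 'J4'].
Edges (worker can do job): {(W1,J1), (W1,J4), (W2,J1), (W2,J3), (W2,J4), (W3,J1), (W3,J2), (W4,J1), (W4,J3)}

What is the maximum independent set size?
Maximum independent set = 4

By König's theorem:
- Min vertex cover = Max matching = 4
- Max independent set = Total vertices - Min vertex cover
- Max independent set = 8 - 4 = 4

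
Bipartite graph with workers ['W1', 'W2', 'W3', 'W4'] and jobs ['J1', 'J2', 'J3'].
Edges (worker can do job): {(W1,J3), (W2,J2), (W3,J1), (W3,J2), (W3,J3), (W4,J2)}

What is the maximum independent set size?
Maximum independent set = 4

By König's theorem:
- Min vertex cover = Max matching = 3
- Max independent set = Total vertices - Min vertex cover
- Max independent set = 7 - 3 = 4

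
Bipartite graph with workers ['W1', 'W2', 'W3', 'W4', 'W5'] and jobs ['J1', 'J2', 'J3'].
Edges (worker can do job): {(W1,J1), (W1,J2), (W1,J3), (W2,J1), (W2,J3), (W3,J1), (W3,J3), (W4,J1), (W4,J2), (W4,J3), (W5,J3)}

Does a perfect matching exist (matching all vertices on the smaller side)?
Yes, perfect matching exists (size 3)

Perfect matching: {(W1,J2), (W3,J3), (W4,J1)}
All 3 vertices on the smaller side are matched.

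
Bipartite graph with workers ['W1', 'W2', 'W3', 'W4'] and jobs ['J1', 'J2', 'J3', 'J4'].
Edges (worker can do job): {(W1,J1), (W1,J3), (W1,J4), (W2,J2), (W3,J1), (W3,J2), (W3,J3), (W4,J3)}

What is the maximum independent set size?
Maximum independent set = 4

By König's theorem:
- Min vertex cover = Max matching = 4
- Max independent set = Total vertices - Min vertex cover
- Max independent set = 8 - 4 = 4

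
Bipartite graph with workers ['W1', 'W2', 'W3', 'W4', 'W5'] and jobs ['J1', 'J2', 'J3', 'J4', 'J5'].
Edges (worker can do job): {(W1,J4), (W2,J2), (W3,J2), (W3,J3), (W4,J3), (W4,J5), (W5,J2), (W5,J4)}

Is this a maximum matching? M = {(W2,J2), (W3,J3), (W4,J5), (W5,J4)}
Yes, size 4 is maximum

Proposed matching has size 4.
Maximum matching size for this graph: 4.

This is a maximum matching.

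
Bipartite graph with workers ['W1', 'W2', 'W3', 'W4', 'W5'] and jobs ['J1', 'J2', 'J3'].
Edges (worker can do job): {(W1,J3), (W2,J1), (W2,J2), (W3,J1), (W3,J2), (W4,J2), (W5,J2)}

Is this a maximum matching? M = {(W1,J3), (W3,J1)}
No, size 2 is not maximum

Proposed matching has size 2.
Maximum matching size for this graph: 3.

This is NOT maximum - can be improved to size 3.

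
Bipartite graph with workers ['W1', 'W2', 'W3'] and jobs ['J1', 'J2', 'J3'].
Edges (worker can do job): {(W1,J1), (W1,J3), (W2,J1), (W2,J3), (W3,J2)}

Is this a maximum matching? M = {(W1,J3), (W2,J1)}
No, size 2 is not maximum

Proposed matching has size 2.
Maximum matching size for this graph: 3.

This is NOT maximum - can be improved to size 3.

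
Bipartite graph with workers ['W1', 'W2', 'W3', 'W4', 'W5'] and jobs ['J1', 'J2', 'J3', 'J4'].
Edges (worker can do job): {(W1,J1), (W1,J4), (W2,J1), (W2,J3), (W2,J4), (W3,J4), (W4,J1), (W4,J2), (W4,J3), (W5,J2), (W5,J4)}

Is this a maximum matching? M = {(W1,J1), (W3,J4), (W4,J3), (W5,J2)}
Yes, size 4 is maximum

Proposed matching has size 4.
Maximum matching size for this graph: 4.

This is a maximum matching.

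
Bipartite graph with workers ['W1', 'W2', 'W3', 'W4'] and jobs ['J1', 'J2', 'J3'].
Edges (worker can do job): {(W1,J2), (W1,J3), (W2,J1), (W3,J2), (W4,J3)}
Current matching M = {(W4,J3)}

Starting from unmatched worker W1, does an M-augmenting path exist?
Yes: W1 → J2

An M-augmenting path alternates non-matching / matching edges, starting and ending at unmatched vertices.
Path: W1 → J2
(J2 is unmatched in M, so the path is augmenting.)
Flipping edges along this path would increase |M| from 1 to 2.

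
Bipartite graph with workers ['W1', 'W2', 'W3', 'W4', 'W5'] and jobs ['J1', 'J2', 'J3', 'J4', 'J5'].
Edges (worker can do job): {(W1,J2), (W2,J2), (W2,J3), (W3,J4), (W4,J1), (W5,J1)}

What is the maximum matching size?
Maximum matching size = 4

Maximum matching: {(W1,J2), (W2,J3), (W3,J4), (W5,J1)}
Size: 4

This assigns 4 workers to 4 distinct jobs.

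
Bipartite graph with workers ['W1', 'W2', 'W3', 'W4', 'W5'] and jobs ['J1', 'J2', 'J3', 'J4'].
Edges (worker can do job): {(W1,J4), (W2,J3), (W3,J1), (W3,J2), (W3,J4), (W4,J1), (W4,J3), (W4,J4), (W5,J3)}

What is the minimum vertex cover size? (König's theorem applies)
Minimum vertex cover size = 4

By König's theorem: in bipartite graphs,
min vertex cover = max matching = 4

Maximum matching has size 4, so minimum vertex cover also has size 4.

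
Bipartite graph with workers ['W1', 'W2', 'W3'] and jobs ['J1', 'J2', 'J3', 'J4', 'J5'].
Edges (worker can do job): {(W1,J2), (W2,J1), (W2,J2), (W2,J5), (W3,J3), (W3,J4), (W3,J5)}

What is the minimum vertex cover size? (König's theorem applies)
Minimum vertex cover size = 3

By König's theorem: in bipartite graphs,
min vertex cover = max matching = 3

Maximum matching has size 3, so minimum vertex cover also has size 3.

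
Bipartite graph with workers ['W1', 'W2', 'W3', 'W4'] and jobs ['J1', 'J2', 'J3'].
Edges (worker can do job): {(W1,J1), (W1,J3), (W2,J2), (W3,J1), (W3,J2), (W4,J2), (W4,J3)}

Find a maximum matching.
Matching: {(W2,J2), (W3,J1), (W4,J3)}

Maximum matching (size 3):
  W2 → J2
  W3 → J1
  W4 → J3

Each worker is assigned to at most one job, and each job to at most one worker.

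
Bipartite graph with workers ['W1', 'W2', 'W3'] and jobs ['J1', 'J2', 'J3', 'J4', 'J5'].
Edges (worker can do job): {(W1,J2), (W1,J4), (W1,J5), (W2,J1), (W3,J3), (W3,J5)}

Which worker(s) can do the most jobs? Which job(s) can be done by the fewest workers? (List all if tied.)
Most versatile: W1 (3 jobs); Least covered: J1, J2, J3, J4 (1 workers)

Worker degrees (jobs they can do): W1:3, W2:1, W3:2
Job degrees (workers who can do it): J1:1, J2:1, J3:1, J4:1, J5:2

Maximum worker degree is 3, achieved by: W1
Minimum job degree is 1, achieved by: J1, J2, J3, J4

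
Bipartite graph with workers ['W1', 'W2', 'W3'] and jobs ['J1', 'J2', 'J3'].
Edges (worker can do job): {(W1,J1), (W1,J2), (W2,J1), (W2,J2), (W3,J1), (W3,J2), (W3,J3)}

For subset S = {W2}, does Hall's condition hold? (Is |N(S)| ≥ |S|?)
Yes: |N(S)| = 2, |S| = 1

Subset S = {W2}
Neighbors N(S) = {J1, J2}

|N(S)| = 2, |S| = 1
Hall's condition: |N(S)| ≥ |S| is satisfied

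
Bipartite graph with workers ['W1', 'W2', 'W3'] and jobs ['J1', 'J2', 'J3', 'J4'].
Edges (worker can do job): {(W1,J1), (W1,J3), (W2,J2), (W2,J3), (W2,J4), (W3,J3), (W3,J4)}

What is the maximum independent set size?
Maximum independent set = 4

By König's theorem:
- Min vertex cover = Max matching = 3
- Max independent set = Total vertices - Min vertex cover
- Max independent set = 7 - 3 = 4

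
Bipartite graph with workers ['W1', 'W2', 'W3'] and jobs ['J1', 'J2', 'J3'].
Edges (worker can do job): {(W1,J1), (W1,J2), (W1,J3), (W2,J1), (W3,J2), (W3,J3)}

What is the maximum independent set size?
Maximum independent set = 3

By König's theorem:
- Min vertex cover = Max matching = 3
- Max independent set = Total vertices - Min vertex cover
- Max independent set = 6 - 3 = 3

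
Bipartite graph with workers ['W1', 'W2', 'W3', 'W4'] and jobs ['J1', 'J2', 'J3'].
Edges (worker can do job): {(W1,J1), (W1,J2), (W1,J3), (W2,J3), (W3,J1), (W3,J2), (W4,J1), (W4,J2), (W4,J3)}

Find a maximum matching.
Matching: {(W1,J2), (W3,J1), (W4,J3)}

Maximum matching (size 3):
  W1 → J2
  W3 → J1
  W4 → J3

Each worker is assigned to at most one job, and each job to at most one worker.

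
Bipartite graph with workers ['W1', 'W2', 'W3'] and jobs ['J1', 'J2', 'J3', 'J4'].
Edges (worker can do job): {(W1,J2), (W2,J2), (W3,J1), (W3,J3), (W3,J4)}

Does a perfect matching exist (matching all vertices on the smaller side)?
No, maximum matching has size 2 < 3

Maximum matching has size 2, need 3 for perfect matching.
Unmatched workers: ['W2']
Unmatched jobs: ['J1', 'J4']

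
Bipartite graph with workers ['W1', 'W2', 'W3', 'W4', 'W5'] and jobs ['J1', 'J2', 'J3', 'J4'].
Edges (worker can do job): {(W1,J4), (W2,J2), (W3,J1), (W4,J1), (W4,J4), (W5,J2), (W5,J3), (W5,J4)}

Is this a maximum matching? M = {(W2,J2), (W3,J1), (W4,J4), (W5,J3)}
Yes, size 4 is maximum

Proposed matching has size 4.
Maximum matching size for this graph: 4.

This is a maximum matching.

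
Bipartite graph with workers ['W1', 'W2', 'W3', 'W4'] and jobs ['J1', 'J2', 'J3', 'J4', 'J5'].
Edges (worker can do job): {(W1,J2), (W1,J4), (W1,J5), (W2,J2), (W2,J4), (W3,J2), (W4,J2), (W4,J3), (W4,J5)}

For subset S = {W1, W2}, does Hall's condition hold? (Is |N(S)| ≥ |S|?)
Yes: |N(S)| = 3, |S| = 2

Subset S = {W1, W2}
Neighbors N(S) = {J2, J4, J5}

|N(S)| = 3, |S| = 2
Hall's condition: |N(S)| ≥ |S| is satisfied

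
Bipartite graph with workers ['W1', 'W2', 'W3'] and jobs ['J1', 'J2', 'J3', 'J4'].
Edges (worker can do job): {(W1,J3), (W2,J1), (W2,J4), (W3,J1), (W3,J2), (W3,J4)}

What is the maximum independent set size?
Maximum independent set = 4

By König's theorem:
- Min vertex cover = Max matching = 3
- Max independent set = Total vertices - Min vertex cover
- Max independent set = 7 - 3 = 4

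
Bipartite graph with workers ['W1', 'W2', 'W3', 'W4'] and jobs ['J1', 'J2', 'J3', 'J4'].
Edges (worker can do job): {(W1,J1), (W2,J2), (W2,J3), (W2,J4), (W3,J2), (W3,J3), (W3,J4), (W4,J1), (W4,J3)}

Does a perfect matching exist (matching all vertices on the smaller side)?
Yes, perfect matching exists (size 4)

Perfect matching: {(W1,J1), (W2,J2), (W3,J4), (W4,J3)}
All 4 vertices on the smaller side are matched.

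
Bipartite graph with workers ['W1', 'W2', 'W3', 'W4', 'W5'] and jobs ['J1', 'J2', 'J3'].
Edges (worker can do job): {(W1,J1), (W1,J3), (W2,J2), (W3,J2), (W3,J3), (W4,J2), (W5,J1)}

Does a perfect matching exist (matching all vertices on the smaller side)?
Yes, perfect matching exists (size 3)

Perfect matching: {(W3,J3), (W4,J2), (W5,J1)}
All 3 vertices on the smaller side are matched.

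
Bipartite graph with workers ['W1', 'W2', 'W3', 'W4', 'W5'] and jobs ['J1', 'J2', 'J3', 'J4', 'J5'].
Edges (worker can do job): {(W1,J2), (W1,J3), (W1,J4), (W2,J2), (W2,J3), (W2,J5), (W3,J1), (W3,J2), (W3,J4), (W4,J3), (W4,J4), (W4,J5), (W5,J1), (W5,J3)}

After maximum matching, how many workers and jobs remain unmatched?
Unmatched: 0 workers, 0 jobs

Maximum matching size: 5
Workers: 5 total, 5 matched, 0 unmatched
Jobs: 5 total, 5 matched, 0 unmatched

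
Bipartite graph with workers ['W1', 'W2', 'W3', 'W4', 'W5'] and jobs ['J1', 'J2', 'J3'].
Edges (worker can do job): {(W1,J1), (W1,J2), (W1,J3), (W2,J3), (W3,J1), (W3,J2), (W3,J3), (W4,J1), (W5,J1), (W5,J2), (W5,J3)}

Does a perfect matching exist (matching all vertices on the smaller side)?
Yes, perfect matching exists (size 3)

Perfect matching: {(W1,J3), (W3,J2), (W5,J1)}
All 3 vertices on the smaller side are matched.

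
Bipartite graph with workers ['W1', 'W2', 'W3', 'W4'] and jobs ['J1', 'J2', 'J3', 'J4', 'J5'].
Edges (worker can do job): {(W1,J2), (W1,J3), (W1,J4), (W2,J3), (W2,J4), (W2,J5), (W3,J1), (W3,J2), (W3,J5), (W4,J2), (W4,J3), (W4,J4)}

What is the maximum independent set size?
Maximum independent set = 5

By König's theorem:
- Min vertex cover = Max matching = 4
- Max independent set = Total vertices - Min vertex cover
- Max independent set = 9 - 4 = 5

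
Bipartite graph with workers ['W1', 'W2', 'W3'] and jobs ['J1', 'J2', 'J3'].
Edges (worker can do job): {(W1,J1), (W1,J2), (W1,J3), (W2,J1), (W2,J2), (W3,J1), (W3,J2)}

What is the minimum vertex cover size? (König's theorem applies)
Minimum vertex cover size = 3

By König's theorem: in bipartite graphs,
min vertex cover = max matching = 3

Maximum matching has size 3, so minimum vertex cover also has size 3.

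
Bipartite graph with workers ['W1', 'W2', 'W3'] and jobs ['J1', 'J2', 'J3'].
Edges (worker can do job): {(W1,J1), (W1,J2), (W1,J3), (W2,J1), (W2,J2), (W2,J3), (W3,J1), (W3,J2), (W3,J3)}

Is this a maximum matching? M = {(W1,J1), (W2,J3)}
No, size 2 is not maximum

Proposed matching has size 2.
Maximum matching size for this graph: 3.

This is NOT maximum - can be improved to size 3.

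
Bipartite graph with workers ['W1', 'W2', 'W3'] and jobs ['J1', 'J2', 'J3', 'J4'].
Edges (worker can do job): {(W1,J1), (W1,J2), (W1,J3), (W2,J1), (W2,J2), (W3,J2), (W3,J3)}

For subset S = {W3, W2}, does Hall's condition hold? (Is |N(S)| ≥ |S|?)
Yes: |N(S)| = 3, |S| = 2

Subset S = {W3, W2}
Neighbors N(S) = {J1, J2, J3}

|N(S)| = 3, |S| = 2
Hall's condition: |N(S)| ≥ |S| is satisfied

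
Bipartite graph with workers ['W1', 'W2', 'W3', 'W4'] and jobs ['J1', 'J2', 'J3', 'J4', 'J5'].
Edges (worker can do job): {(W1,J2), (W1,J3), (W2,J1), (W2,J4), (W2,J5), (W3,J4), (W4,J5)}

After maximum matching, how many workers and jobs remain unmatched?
Unmatched: 0 workers, 1 jobs

Maximum matching size: 4
Workers: 4 total, 4 matched, 0 unmatched
Jobs: 5 total, 4 matched, 1 unmatched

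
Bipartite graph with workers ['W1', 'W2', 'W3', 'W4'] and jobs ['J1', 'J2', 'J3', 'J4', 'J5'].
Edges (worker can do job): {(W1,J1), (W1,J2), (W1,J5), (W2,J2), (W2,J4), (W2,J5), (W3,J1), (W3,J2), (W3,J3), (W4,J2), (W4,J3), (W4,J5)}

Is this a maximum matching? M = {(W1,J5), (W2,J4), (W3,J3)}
No, size 3 is not maximum

Proposed matching has size 3.
Maximum matching size for this graph: 4.

This is NOT maximum - can be improved to size 4.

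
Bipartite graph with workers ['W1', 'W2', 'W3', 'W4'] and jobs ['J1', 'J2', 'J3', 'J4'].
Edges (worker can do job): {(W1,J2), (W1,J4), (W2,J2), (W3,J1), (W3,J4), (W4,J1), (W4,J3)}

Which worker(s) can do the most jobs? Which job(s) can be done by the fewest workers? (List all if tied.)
Most versatile: W1, W3, W4 (2 jobs); Least covered: J3 (1 workers)

Worker degrees (jobs they can do): W1:2, W2:1, W3:2, W4:2
Job degrees (workers who can do it): J1:2, J2:2, J3:1, J4:2

Maximum worker degree is 2, achieved by: W1, W3, W4
Minimum job degree is 1, achieved by: J3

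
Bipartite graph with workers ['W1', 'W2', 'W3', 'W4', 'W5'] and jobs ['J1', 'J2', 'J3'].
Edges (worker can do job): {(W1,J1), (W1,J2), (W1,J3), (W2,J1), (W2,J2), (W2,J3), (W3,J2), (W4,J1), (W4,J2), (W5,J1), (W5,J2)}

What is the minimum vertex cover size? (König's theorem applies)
Minimum vertex cover size = 3

By König's theorem: in bipartite graphs,
min vertex cover = max matching = 3

Maximum matching has size 3, so minimum vertex cover also has size 3.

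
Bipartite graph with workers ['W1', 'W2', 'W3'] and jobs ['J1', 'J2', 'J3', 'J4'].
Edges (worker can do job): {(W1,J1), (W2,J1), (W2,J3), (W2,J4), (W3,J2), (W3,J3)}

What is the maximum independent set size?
Maximum independent set = 4

By König's theorem:
- Min vertex cover = Max matching = 3
- Max independent set = Total vertices - Min vertex cover
- Max independent set = 7 - 3 = 4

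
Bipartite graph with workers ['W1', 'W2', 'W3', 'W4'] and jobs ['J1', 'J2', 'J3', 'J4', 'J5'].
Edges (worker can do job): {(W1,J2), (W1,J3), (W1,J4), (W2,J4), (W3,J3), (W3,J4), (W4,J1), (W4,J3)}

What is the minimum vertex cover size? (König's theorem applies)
Minimum vertex cover size = 4

By König's theorem: in bipartite graphs,
min vertex cover = max matching = 4

Maximum matching has size 4, so minimum vertex cover also has size 4.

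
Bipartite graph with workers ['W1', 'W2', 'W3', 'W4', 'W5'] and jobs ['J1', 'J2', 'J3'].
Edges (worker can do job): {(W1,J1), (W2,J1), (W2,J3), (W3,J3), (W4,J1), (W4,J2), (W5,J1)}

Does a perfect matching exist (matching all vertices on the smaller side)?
Yes, perfect matching exists (size 3)

Perfect matching: {(W3,J3), (W4,J2), (W5,J1)}
All 3 vertices on the smaller side are matched.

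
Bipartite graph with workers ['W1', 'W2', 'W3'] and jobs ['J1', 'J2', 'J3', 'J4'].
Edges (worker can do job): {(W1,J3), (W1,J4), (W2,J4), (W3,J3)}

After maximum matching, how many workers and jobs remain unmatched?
Unmatched: 1 workers, 2 jobs

Maximum matching size: 2
Workers: 3 total, 2 matched, 1 unmatched
Jobs: 4 total, 2 matched, 2 unmatched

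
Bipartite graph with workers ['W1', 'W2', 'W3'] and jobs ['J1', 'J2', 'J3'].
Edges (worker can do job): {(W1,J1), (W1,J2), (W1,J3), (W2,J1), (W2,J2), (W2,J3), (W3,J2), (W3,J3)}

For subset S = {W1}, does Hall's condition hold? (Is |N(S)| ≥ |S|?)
Yes: |N(S)| = 3, |S| = 1

Subset S = {W1}
Neighbors N(S) = {J1, J2, J3}

|N(S)| = 3, |S| = 1
Hall's condition: |N(S)| ≥ |S| is satisfied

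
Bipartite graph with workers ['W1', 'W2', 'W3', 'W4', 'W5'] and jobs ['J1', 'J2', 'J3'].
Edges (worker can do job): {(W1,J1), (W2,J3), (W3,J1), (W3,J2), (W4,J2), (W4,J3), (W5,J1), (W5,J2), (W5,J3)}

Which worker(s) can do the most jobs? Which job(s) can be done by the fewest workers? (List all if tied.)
Most versatile: W5 (3 jobs); Least covered: J1, J2, J3 (3 workers)

Worker degrees (jobs they can do): W1:1, W2:1, W3:2, W4:2, W5:3
Job degrees (workers who can do it): J1:3, J2:3, J3:3

Maximum worker degree is 3, achieved by: W5
Minimum job degree is 3, achieved by: J1, J2, J3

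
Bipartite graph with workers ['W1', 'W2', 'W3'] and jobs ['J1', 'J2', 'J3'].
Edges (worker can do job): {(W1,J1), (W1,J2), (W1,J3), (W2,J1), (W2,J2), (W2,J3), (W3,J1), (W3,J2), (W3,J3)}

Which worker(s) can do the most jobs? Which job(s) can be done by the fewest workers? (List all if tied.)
Most versatile: W1, W2, W3 (3 jobs); Least covered: J1, J2, J3 (3 workers)

Worker degrees (jobs they can do): W1:3, W2:3, W3:3
Job degrees (workers who can do it): J1:3, J2:3, J3:3

Maximum worker degree is 3, achieved by: W1, W2, W3
Minimum job degree is 3, achieved by: J1, J2, J3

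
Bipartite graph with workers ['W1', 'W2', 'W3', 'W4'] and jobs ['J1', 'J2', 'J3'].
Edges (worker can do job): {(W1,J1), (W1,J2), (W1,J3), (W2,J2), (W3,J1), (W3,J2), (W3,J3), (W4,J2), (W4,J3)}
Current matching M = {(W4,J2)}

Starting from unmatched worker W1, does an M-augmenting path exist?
Yes: W1 → J2 → W4 → J3

An M-augmenting path alternates non-matching / matching edges, starting and ending at unmatched vertices.
Path: W1 → J2 → W4 → J3
(J3 is unmatched in M, so the path is augmenting.)
Flipping edges along this path would increase |M| from 1 to 2.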